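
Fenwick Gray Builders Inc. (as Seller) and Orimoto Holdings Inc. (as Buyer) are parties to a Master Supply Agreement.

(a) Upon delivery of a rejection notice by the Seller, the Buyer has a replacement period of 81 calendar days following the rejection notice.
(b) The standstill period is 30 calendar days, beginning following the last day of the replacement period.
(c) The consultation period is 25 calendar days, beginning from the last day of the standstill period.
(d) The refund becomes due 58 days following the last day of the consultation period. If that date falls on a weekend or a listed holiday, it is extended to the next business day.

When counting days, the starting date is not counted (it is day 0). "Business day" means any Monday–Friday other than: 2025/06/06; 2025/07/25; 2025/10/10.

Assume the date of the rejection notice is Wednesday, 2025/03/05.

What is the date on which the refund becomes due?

The last day of the replacement period: 2025/03/05 + 81 days = 2025/05/25.
The last day of the standstill period: 30 calendar days after 2025/05/25 is 2025/06/24.
The last day of the consultation period: 2025/06/24 + 25 days = 2025/07/19.
The date on which the refund becomes due: 58 calendar days after 2025/07/19 is 2025/09/15. 2025/09/15 is a Monday and is not a listed holiday, so no roll-forward applies.

2025/09/15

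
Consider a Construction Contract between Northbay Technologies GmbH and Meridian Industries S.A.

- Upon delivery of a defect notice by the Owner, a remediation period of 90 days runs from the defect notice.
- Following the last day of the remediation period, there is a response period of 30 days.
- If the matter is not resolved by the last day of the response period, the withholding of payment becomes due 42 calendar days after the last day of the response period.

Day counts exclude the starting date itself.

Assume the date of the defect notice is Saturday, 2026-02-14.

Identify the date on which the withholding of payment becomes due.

Adding 90 calendar days to 2026-02-14 gives 2026-05-15, which is the last day of the remediation period.
The last day of the response period: 2026-05-15 + 30 days = 2026-06-14.
The date on which the withholding of payment becomes due: 2026-06-14 + 42 days = 2026-07-26.

2026-07-26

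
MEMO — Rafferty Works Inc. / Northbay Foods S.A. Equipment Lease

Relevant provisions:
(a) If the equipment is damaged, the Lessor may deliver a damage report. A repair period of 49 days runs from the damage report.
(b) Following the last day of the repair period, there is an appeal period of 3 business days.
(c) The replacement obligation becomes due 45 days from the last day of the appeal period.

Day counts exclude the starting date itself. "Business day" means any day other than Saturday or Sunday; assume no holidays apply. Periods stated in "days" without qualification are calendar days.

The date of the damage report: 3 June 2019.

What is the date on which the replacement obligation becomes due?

8 September 2019

Adding 49 calendar days to 3 June 2019 gives 22 July 2019, which is the last day of the repair period.
The last day of the appeal period: counting 3 business days from Monday, 22 July 2019 (Jul 23, Jul 24, Jul 25, skipping weekends) reaches Thursday, 25 July 2019.
Adding 45 calendar days to 25 July 2019 gives 8 September 2019, which is the date on which the replacement obligation becomes due.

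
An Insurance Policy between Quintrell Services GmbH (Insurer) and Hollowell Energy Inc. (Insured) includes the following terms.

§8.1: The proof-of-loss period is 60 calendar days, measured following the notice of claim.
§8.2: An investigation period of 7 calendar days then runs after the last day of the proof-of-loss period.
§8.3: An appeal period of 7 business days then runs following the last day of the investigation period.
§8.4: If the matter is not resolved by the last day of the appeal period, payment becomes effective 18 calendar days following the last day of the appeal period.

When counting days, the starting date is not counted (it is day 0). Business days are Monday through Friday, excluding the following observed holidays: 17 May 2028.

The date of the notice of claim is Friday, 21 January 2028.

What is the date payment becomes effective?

24 April 2028

The last day of the proof-of-loss period: 21 January 2028 + 60 days = 21 March 2028.
The last day of the investigation period: 21 March 2028 + 7 days = 28 March 2028.
The last day of the appeal period: counting 7 business days from Tuesday, 28 March 2028 (Mar 29, Mar 30, Mar 31, Apr 3, Apr 4, Apr 5, Apr 6, skipping weekends) reaches Thursday, 6 April 2028.
The date payment becomes effective: 6 April 2028 + 18 days = 24 April 2028.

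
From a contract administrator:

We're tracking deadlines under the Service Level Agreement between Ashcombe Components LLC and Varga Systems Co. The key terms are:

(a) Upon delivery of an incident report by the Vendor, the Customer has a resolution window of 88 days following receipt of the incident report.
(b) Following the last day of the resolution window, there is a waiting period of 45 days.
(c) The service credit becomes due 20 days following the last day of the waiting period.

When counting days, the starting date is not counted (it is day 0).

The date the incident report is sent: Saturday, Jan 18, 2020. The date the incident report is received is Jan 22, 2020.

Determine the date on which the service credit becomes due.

Jun 23, 2020

The last day of the resolution window: Jan 22, 2020 + 88 days = Apr 19, 2020.
The last day of the waiting period: Apr 19, 2020 + 45 days = Jun 3, 2020.
Adding 20 calendar days to Jun 3, 2020 gives Jun 23, 2020, which is the date on which the service credit becomes due.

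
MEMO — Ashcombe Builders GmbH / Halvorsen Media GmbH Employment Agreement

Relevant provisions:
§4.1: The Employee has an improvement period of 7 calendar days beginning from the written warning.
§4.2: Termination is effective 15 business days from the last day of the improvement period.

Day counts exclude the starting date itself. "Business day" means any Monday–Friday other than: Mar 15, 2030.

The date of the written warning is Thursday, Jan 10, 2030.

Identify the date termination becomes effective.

Feb 7, 2030

Adding 7 calendar days to Jan 10, 2030 gives Jan 17, 2030, which is the last day of the improvement period.
The date termination becomes effective: 15 business days after Thursday, Jan 17, 2030, skipping weekends — Jan 18, Jan 21, Jan 22, Jan 23, …, Feb 5, Feb 6, Feb 7 — lands on Thursday, Feb 7, 2030.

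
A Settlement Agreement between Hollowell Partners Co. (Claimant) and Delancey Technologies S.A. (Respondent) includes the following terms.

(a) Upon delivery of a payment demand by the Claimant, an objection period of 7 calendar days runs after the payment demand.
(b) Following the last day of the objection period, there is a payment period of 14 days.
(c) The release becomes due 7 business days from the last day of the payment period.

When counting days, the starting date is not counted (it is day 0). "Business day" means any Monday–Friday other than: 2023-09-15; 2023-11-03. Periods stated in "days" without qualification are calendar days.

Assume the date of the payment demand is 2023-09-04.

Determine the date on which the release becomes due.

2023-10-04

Adding 7 calendar days to 2023-09-04 gives 2023-09-11, which is the last day of the objection period.
Adding 14 calendar days to 2023-09-11 gives 2023-09-25, which is the last day of the payment period.
The date on which the release becomes due: counting 7 business days from Monday, 2023-09-25 (Sep 26, Sep 27, Sep 28, Sep 29, Oct 2, Oct 3, Oct 4, skipping weekends) reaches Wednesday, 2023-10-04.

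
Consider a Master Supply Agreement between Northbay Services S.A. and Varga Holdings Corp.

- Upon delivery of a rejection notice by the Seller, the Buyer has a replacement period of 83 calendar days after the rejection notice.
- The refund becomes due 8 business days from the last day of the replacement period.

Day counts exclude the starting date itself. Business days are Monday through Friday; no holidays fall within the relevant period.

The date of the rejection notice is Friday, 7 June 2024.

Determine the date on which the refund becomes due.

The last day of the replacement period: 83 calendar days after 7 June 2024 is 29 August 2024.
From Thursday, 29 August 2024, 8 business days (Aug 30, Sep 2, Sep 3, Sep 4, Sep 5, Sep 6, Sep 9, Sep 10, skipping weekends) brings us to Tuesday, 10 September 2024, which is the date on which the refund becomes due.

10 September 2024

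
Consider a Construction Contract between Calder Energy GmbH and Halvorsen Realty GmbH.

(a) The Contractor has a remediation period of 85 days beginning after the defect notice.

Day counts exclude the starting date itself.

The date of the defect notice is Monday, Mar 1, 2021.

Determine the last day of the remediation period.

May 25, 2021

The last day of the remediation period: 85 calendar days after Mar 1, 2021 is May 25, 2021.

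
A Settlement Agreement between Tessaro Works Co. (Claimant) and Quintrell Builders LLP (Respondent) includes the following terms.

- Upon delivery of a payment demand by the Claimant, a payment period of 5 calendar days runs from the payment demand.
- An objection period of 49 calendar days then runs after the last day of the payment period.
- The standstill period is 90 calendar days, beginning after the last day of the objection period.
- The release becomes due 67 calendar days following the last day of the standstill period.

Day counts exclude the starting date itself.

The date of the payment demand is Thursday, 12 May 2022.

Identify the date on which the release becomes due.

9 December 2022

The last day of the payment period: 12 May 2022 + 5 days = 17 May 2022.
Adding 49 calendar days to 17 May 2022 gives 5 July 2022, which is the last day of the objection period.
The last day of the standstill period: 90 calendar days after 5 July 2022 is 3 October 2022.
The date on which the release becomes due: 3 October 2022 + 67 days = 9 December 2022.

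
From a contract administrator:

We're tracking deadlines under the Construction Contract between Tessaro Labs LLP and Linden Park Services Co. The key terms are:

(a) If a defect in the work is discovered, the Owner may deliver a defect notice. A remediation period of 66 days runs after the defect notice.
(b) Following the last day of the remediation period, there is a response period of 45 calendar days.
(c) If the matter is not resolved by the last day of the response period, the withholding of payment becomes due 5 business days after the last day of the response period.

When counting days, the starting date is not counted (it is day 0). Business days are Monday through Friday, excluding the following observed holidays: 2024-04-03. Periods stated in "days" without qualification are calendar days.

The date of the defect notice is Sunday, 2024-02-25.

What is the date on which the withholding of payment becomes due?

2024-06-21

The last day of the remediation period: 66 calendar days after 2024-02-25 is 2024-05-01.
The last day of the response period: 2024-05-01 + 45 days = 2024-06-15.
From Saturday, 2024-06-15, 5 business days (Jun 17, Jun 18, Jun 19, Jun 20, Jun 21, skipping weekends) brings us to Friday, 2024-06-21, which is the date on which the withholding of payment becomes due.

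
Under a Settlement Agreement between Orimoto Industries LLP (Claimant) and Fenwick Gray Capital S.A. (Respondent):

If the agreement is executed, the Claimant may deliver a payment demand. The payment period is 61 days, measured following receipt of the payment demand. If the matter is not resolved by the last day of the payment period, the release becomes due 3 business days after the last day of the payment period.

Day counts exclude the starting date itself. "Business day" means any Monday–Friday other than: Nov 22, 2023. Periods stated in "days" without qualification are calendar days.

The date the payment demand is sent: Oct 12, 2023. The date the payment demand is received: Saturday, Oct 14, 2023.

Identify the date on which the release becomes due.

Dec 19, 2023

The last day of the payment period: Oct 14, 2023 + 61 days = Dec 14, 2023.
From Thursday, Dec 14, 2023, 3 business days (Dec 15, Dec 18, Dec 19, skipping weekends) brings us to Tuesday, Dec 19, 2023, which is the date on which the release becomes due.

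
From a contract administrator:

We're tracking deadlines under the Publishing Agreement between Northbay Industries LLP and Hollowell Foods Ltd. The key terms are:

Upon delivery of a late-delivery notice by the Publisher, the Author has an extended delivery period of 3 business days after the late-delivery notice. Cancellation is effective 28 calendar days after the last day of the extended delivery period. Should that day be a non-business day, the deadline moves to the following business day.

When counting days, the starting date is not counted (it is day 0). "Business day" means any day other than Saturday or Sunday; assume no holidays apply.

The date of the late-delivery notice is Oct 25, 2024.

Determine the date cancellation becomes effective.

Nov 27, 2024

The last day of the extended delivery period: 3 business days after Friday, Oct 25, 2024, skipping weekends — Oct 28, Oct 29, Oct 30 — lands on Wednesday, Oct 30, 2024.
Adding 28 calendar days to Oct 30, 2024 gives Nov 27, 2024, which is the date cancellation becomes effective. Nov 27, 2024 is a Wednesday, so no roll-forward applies.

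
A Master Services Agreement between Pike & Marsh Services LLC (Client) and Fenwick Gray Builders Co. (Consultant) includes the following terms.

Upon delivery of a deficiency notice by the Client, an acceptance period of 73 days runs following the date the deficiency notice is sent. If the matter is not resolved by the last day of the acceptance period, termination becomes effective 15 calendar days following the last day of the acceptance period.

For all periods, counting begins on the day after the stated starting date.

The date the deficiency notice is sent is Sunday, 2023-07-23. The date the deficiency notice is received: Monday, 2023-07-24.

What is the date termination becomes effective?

2023-10-19

Adding 73 calendar days to 2023-07-23 gives 2023-10-04, which is the last day of the acceptance period.
The date termination becomes effective: 2023-10-04 + 15 days = 2023-10-19.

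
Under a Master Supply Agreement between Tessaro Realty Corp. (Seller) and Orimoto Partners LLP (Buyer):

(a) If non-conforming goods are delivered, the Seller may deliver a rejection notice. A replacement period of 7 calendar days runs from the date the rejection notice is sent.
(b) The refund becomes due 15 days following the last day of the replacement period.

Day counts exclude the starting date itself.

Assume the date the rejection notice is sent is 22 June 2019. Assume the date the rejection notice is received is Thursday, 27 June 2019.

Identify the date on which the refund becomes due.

Adding 7 calendar days to 22 June 2019 gives 29 June 2019, which is the last day of the replacement period.
The date on which the refund becomes due: 15 calendar days after 29 June 2019 is 14 July 2019.

14 July 2019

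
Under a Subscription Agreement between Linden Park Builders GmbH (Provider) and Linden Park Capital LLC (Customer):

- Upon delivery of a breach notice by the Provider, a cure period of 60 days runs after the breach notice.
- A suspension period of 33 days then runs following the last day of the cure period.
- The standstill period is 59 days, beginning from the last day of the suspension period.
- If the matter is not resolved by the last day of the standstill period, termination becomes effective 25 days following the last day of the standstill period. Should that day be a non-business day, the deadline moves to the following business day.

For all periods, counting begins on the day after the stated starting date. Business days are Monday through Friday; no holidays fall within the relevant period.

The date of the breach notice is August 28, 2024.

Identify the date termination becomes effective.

February 21, 2025

The last day of the cure period: 60 calendar days after August 28, 2024 is October 27, 2024.
The last day of the suspension period: 33 calendar days after October 27, 2024 is November 29, 2024.
The last day of the standstill period: 59 calendar days after November 29, 2024 is January 27, 2025.
The date termination becomes effective: 25 calendar days after January 27, 2025 is February 21, 2025. February 21, 2025 is a Friday, so no roll-forward applies.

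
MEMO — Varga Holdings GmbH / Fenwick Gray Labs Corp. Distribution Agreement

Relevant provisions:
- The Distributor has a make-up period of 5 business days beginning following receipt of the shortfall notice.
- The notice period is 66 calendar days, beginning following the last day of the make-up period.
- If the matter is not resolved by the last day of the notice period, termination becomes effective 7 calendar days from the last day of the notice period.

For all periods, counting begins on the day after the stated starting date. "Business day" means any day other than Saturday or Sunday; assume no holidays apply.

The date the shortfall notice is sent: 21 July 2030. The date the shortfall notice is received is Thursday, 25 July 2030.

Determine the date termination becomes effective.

13 October 2030

The last day of the make-up period: counting 5 business days from Thursday, 25 July 2030 (Jul 26, Jul 29, Jul 30, Jul 31, Aug 1, skipping weekends) reaches Thursday, 1 August 2030.
The last day of the notice period: 1 August 2030 + 66 days = 6 October 2030.
The date termination becomes effective: 7 calendar days after 6 October 2030 is 13 October 2030.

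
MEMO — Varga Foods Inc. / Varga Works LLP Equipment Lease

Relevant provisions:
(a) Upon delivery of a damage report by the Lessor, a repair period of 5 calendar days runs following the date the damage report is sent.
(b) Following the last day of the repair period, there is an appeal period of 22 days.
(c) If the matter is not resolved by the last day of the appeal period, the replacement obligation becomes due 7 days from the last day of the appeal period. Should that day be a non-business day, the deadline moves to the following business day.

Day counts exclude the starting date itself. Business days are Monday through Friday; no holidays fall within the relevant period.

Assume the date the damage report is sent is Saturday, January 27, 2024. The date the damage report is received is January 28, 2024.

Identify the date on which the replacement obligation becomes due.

March 1, 2024

Adding 5 calendar days to January 27, 2024 gives February 1, 2024, which is the last day of the repair period.
Adding 22 calendar days to February 1, 2024 gives February 23, 2024, which is the last day of the appeal period.
The date on which the replacement obligation becomes due: February 23, 2024 + 7 days = March 1, 2024. March 1, 2024 is a Friday, so no roll-forward applies.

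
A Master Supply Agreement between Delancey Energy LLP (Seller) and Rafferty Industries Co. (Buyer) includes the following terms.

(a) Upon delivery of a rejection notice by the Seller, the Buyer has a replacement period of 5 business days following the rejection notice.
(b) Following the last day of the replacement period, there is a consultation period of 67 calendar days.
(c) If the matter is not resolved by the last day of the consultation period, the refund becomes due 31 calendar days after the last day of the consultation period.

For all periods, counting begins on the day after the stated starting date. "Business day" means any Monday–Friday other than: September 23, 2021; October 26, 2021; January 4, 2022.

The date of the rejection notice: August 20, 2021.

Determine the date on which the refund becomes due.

December 3, 2021

The last day of the replacement period: counting 5 business days from Friday, August 20, 2021 (Aug 23, Aug 24, Aug 25, Aug 26, Aug 27, skipping weekends) reaches Friday, August 27, 2021.
The last day of the consultation period: August 27, 2021 + 67 days = November 2, 2021.
The date on which the refund becomes due: 31 calendar days after November 2, 2021 is December 3, 2021.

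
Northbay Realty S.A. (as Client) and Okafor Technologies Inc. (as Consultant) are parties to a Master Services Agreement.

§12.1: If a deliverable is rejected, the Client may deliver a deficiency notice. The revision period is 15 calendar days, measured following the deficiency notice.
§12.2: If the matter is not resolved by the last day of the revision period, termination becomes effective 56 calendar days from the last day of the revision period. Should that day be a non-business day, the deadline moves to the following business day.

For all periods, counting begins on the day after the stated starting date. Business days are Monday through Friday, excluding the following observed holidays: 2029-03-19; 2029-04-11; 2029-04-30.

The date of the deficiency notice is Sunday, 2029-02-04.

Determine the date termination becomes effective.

2029-04-16

Adding 15 calendar days to 2029-02-04 gives 2029-02-19, which is the last day of the revision period.
Adding 56 calendar days to 2029-02-19 gives 2029-04-16, which is the date termination becomes effective. 2029-04-16 is a Monday and is not a listed holiday, so no roll-forward applies.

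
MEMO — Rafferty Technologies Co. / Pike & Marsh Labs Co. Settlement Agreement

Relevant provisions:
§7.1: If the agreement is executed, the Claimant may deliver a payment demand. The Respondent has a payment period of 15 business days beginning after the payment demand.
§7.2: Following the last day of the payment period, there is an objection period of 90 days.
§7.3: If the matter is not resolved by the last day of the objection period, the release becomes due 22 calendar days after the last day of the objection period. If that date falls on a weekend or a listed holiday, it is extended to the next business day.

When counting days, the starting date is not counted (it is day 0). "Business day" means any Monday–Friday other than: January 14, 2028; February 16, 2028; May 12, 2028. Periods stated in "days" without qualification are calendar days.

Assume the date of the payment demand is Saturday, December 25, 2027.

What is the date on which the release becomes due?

From Saturday, December 25, 2027, 15 business days (Dec 27, Dec 28, Dec 29, Dec 30, …, Jan 12, Jan 13, Jan 17, skipping weekends and the listed holiday on Jan 14) brings us to Monday, January 17, 2028, which is the last day of the payment period.
The last day of the objection period: 90 calendar days after January 17, 2028 is April 16, 2028.
Adding 22 calendar days to April 16, 2028 gives May 8, 2028, which is the date on which the release becomes due. May 8, 2028 is a Monday and is not a listed holiday, so no roll-forward applies.

May 8, 2028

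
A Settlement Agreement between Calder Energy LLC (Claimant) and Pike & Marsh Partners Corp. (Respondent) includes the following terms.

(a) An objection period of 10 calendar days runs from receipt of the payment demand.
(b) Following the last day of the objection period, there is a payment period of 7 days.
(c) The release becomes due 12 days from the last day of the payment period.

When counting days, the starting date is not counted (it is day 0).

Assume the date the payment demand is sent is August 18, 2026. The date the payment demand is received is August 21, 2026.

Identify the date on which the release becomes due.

Adding 10 calendar days to August 21, 2026 gives August 31, 2026, which is the last day of the objection period.
The last day of the payment period: 7 calendar days after August 31, 2026 is September 7, 2026.
Adding 12 calendar days to September 7, 2026 gives September 19, 2026, which is the date on which the release becomes due.

September 19, 2026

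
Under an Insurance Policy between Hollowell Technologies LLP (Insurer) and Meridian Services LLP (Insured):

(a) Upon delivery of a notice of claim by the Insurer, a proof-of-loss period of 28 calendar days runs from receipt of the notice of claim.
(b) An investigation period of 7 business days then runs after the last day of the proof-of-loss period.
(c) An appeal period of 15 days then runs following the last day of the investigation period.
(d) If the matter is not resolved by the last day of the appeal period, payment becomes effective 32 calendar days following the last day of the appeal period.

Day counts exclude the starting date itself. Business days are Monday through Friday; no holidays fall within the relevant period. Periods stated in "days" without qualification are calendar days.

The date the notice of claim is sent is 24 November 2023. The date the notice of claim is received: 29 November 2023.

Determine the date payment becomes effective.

Adding 28 calendar days to 29 November 2023 gives 27 December 2023, which is the last day of the proof-of-loss period.
The last day of the investigation period: 7 business days after Wednesday, 27 December 2023, skipping weekends — Dec 28, Dec 29, Jan 1, Jan 2, Jan 3, Jan 4, Jan 5 — lands on Friday, 5 January 2024.
Adding 15 calendar days to 5 January 2024 gives 20 January 2024, which is the last day of the appeal period.
The date payment becomes effective: 20 January 2024 + 32 days = 21 February 2024.

21 February 2024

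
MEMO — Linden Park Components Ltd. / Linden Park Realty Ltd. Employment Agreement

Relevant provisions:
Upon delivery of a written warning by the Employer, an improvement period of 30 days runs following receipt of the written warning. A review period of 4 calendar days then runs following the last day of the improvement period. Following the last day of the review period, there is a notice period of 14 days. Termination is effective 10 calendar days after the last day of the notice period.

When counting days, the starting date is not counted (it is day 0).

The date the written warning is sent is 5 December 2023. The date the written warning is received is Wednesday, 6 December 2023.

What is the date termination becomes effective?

2 February 2024

Adding 30 calendar days to 6 December 2023 gives 5 January 2024, which is the last day of the improvement period.
The last day of the review period: 5 January 2024 + 4 days = 9 January 2024.
The last day of the notice period: 14 calendar days after 9 January 2024 is 23 January 2024.
The date termination becomes effective: 10 calendar days after 23 January 2024 is 2 February 2024.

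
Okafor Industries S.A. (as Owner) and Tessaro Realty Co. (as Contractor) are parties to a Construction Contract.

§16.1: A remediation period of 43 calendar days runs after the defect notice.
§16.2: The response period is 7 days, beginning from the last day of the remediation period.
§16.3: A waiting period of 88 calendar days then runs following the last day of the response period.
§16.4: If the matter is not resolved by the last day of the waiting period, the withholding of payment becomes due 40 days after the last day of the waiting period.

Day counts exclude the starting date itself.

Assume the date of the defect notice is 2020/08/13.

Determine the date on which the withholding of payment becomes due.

Adding 43 calendar days to 2020/08/13 gives 2020/09/25, which is the last day of the remediation period.
The last day of the response period: 2020/09/25 + 7 days = 2020/10/02.
Adding 88 calendar days to 2020/10/02 gives 2020/12/29, which is the last day of the waiting period.
The date on which the withholding of payment becomes due: 2020/12/29 + 40 days = 2021/02/07.

2021/02/07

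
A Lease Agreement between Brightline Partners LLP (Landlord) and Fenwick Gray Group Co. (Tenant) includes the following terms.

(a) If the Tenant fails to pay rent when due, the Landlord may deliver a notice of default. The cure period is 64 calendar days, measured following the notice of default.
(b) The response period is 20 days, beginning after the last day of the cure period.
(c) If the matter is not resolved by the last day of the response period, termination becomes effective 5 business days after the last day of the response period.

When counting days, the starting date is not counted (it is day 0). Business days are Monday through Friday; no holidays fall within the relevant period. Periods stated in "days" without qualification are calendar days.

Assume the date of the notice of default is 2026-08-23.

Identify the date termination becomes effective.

2026-11-20

Adding 64 calendar days to 2026-08-23 gives 2026-10-26, which is the last day of the cure period.
The last day of the response period: 2026-10-26 + 20 days = 2026-11-15.
The date termination becomes effective: 5 business days after Sunday, 2026-11-15, skipping weekends — Nov 16, Nov 17, Nov 18, Nov 19, Nov 20 — lands on Friday, 2026-11-20.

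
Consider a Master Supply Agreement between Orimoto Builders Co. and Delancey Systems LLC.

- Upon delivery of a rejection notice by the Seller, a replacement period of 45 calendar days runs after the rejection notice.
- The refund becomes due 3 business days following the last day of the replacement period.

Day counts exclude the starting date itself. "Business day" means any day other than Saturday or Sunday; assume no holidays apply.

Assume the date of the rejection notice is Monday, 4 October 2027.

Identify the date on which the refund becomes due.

Adding 45 calendar days to 4 October 2027 gives 18 November 2027, which is the last day of the replacement period.
The date on which the refund becomes due: counting 3 business days from Thursday, 18 November 2027 (Nov 19, Nov 22, Nov 23, skipping weekends) reaches Tuesday, 23 November 2027.

23 November 2027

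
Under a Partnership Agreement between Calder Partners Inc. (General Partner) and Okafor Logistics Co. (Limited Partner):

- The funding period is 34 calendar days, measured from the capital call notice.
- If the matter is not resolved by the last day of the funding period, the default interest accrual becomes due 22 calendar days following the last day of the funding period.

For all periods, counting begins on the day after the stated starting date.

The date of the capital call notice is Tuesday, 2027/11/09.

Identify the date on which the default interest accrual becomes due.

2028/01/04

The last day of the funding period: 2027/11/09 + 34 days = 2027/12/13.
Adding 22 calendar days to 2027/12/13 gives 2028/01/04, which is the date on which the default interest accrual becomes due.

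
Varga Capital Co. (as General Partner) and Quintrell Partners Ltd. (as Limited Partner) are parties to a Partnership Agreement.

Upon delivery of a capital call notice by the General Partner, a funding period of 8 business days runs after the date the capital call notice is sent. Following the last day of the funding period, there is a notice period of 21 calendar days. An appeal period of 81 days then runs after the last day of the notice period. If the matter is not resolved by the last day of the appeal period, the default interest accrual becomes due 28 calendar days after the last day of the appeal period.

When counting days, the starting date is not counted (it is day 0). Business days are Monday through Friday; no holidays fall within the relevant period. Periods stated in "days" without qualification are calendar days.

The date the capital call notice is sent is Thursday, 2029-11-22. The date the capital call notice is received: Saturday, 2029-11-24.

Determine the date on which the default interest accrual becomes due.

2030-04-13

The last day of the funding period: counting 8 business days from Thursday, 2029-11-22 (Nov 23, Nov 26, Nov 27, Nov 28, Nov 29, Nov 30, Dec 3, Dec 4, skipping weekends) reaches Tuesday, 2029-12-04.
The last day of the notice period: 21 calendar days after 2029-12-04 is 2029-12-25.
The last day of the appeal period: 81 calendar days after 2029-12-25 is 2030-03-16.
Adding 28 calendar days to 2030-03-16 gives 2030-04-13, which is the date on which the default interest accrual becomes due.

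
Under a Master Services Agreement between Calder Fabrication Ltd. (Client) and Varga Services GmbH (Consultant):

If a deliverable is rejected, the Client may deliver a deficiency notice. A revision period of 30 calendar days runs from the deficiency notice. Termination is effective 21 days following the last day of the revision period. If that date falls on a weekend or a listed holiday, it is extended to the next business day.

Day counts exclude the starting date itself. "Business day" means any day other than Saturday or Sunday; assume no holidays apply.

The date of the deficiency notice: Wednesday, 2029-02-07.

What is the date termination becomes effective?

2029-03-30

Adding 30 calendar days to 2029-02-07 gives 2029-03-09, which is the last day of the revision period.
The date termination becomes effective: 21 calendar days after 2029-03-09 is 2029-03-30. 2029-03-30 is a Friday, so no roll-forward applies.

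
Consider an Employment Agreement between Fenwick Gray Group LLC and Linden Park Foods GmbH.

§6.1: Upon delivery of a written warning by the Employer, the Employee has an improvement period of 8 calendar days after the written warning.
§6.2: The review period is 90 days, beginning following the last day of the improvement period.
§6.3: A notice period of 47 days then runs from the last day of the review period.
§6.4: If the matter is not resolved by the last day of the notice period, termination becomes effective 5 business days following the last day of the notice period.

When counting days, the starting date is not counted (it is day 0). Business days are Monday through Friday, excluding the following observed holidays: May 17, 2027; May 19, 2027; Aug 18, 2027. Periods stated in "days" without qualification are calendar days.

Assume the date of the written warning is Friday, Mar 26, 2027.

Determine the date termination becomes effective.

Aug 25, 2027

The last day of the improvement period: Mar 26, 2027 + 8 days = Apr 3, 2027.
The last day of the review period: Apr 3, 2027 + 90 days = Jul 2, 2027.
The last day of the notice period: Jul 2, 2027 + 47 days = Aug 18, 2027.
From Wednesday, Aug 18, 2027, 5 business days (Aug 19, Aug 20, Aug 23, Aug 24, Aug 25, skipping weekends) brings us to Wednesday, Aug 25, 2027, which is the date termination becomes effective.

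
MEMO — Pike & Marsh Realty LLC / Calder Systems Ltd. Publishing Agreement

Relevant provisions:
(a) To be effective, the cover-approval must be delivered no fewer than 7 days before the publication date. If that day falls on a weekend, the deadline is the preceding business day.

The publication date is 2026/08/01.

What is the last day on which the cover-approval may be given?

Counting back 7 calendar days from 2026/08/01 gives 2026/07/25. That is a Saturday, so the deadline moves back to Friday, 2026/07/24.

2026/07/24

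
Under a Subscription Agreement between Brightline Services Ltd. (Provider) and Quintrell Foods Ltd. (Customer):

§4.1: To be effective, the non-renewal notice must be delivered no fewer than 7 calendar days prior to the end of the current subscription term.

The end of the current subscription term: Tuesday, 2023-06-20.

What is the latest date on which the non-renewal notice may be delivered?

2023-06-20 minus 7 days is 2023-06-13.

2023-06-13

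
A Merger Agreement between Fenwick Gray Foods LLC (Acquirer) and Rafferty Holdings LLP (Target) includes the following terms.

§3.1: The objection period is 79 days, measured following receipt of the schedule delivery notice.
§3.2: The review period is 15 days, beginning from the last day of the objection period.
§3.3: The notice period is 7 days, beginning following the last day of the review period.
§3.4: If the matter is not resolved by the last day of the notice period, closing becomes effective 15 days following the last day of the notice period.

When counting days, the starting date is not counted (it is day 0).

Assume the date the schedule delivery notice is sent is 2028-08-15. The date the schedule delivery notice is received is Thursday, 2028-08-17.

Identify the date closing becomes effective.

The last day of the objection period: 79 calendar days after 2028-08-17 is 2028-11-04.
Adding 15 calendar days to 2028-11-04 gives 2028-11-19, which is the last day of the review period.
The last day of the notice period: 2028-11-19 + 7 days = 2028-11-26.
Adding 15 calendar days to 2028-11-26 gives 2028-12-11, which is the date closing becomes effective.

2028-12-11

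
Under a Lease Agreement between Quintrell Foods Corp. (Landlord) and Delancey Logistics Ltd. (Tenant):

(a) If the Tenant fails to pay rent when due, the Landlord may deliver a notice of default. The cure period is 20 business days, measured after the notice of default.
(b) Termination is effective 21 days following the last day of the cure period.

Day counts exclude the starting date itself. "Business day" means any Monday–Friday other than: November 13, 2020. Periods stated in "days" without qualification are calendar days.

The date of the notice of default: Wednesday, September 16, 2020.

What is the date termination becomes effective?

The last day of the cure period: counting 20 business days from Wednesday, September 16, 2020 (Sep 17, Sep 18, Sep 21, Sep 22, …, Oct 12, Oct 13, Oct 14, skipping weekends) reaches Wednesday, October 14, 2020.
The date termination becomes effective: October 14, 2020 + 21 days = November 4, 2020.

November 4, 2020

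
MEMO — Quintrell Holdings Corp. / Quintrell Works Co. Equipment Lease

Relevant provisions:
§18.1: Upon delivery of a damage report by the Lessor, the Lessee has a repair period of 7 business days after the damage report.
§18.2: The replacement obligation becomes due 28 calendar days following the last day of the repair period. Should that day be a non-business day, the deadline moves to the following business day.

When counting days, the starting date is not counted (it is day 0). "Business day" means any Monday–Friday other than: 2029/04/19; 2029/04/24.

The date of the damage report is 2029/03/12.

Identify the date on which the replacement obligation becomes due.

From Monday, 2029/03/12, 7 business days (Mar 13, Mar 14, Mar 15, Mar 16, Mar 19, Mar 20, Mar 21, skipping weekends) brings us to Wednesday, 2029/03/21, which is the last day of the repair period.
The date on which the replacement obligation becomes due: 28 calendar days after 2029/03/21 is 2029/04/18. 2029/04/18 is a Wednesday and is not a listed holiday, so no roll-forward applies.

2029/04/18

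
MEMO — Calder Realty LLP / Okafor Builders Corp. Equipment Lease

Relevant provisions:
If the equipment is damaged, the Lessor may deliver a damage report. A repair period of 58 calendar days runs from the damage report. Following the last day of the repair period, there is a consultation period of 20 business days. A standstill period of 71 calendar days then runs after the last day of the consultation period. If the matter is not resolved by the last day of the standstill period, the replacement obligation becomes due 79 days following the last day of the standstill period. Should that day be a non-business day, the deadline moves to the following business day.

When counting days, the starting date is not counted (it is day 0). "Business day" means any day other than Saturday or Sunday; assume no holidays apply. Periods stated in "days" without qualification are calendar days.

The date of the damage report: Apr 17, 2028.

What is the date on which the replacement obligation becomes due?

The last day of the repair period: 58 calendar days after Apr 17, 2028 is Jun 14, 2028.
The last day of the consultation period: 20 business days after Wednesday, Jun 14, 2028, skipping weekends — Jun 15, Jun 16, Jun 19, Jun 20, …, Jul 10, Jul 11, Jul 12 — lands on Wednesday, Jul 12, 2028.
The last day of the standstill period: Jul 12, 2028 + 71 days = Sep 21, 2028.
The date on which the replacement obligation becomes due: 79 calendar days after Sep 21, 2028 is Dec 9, 2028. That falls on a Saturday, so it rolls to the next business day, Monday, Dec 11, 2028.

Dec 11, 2028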